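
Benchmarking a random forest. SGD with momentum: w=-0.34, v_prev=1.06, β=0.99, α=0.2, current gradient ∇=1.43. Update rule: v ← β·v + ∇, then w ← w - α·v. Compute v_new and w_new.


v_new = 0.99·1.06 + 1.43 = 1.0494 + 1.43 = 2.4794
w_new = -0.34 - 0.2·2.4794 = -0.34 - 0.49588 = -0.83588

v_new=2.4794, w_new=-0.83588


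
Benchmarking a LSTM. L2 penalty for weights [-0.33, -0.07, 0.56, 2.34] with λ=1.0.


‖w‖₂² = (-0.33)² + (-0.07)² + (0.56)² + (2.34)²
     = 0.1089 + 0.0049 + 0.3136 + 5.4756
     = 5.903
λ·‖w‖₂² = 1.0·5.903 = 5.903

5.903


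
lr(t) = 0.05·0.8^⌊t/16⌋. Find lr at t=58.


n_drops = ⌊58/16⌋ = 3
lr = 0.05·0.8^3 = 0.05·0.512 = 0.0256

0.0256


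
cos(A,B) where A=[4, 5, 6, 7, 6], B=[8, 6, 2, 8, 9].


A·B = 4·8 + 5·6 + 6·2 + 7·8 + 6·9 = 184
‖A‖ = √162 = 12.7279, ‖B‖ = √249 = 15.7797
cos = 184/(√162·√249) = 184/√40338 = 0.9161

0.9161


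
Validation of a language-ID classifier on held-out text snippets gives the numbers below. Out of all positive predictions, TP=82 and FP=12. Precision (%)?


Precision = TP/(TP+FP)
= 82/(82+12)
= 82/94 = 87.23%

87.23%


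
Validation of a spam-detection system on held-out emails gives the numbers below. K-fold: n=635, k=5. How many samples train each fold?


Fold size = 635/5 = 127
Training per fold = 635 - 127 = 508

508


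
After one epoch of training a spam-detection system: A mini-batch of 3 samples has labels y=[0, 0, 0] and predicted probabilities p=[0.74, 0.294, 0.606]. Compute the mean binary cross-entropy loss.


L[0] = -ln(1-0.74) = -ln(0.26) = 1.3471
L[1] = -ln(1-0.294) = -ln(0.706) = 0.3481
L[2] = -ln(1-0.606) = -ln(0.394) = 0.9314
mean = (1.3471 + 0.3481 + 0.9314)/3 = 0.8755

0.8755


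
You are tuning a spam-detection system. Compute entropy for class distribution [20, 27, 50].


Probabilities: [20/97, 27/97, 50/97] ≈ [0.2062, 0.2784, 0.5155]
H = -((20/97)·log₂(20/97) + (27/97)·log₂(27/97) + (50/97)·log₂(50/97))
  = 1.4761 bits

1.4761 bits


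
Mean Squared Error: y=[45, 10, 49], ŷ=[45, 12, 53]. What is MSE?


Squared errors: (45-45)²=0, (10-12)²=4, (49-53)²=16
Sum = 20
MSE = 20/3 = 20/3

20/3


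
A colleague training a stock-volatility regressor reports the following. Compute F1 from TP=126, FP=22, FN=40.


Precision = 126/148 = 0.8514
Recall = 126/166 = 0.759
F1 = 2·P·R/(P+R) = 2·TP/(2·TP+FP+FN) = 252/(252+22+40) = 252/314 = 0.8025

0.8025


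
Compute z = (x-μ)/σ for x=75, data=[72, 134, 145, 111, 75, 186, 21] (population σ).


μ = 106.2857, σ = 50.8098
z = (75 - 106.2857)/50.8098 = -0.6157

-0.6157


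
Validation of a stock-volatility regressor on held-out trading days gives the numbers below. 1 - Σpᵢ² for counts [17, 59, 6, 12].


Probabilities: [17/94, 59/94, 6/94, 12/94] ≈ [0.1809, 0.6277, 0.0638, 0.1277]
Σpᵢ² = (289 + 3481 + 36 + 144)/94² = 3950/8836
Gini = 1 - Σpᵢ² = 1 - 3950/8836 = 0.553

0.553


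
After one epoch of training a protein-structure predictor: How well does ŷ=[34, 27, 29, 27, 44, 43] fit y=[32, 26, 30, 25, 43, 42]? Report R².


ȳ = 33
SS_res = Σ(y-ŷ)² = 12
SS_tot = Σ(y-ȳ)² = 304
R² = 1 - SS_res/SS_tot = 1 - 0.0395 = 0.9605

0.9605


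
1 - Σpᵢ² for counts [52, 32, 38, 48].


Probabilities: [52/170, 32/170, 38/170, 48/170] ≈ [0.3059, 0.1882, 0.2235, 0.2824]
Σpᵢ² = (2704 + 1024 + 1444 + 2304)/170² = 7476/28900
Gini = 1 - Σpᵢ² = 1 - 7476/28900 = 0.7413

0.7413


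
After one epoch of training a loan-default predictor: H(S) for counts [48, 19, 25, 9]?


Probabilities: [48/101, 19/101, 25/101, 9/101] ≈ [0.4752, 0.1881, 0.2475, 0.0891]
H = -((48/101)·log₂(48/101) + (19/101)·log₂(19/101) + (25/101)·log₂(25/101) + (9/101)·log₂(9/101))
  = 1.7729 bits

1.7729 bits


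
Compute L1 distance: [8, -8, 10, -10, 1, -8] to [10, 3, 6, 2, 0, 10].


d = |8-10| + |-8-3| + |10-6| + |-10-2| + |1-0| + |-8-10|
  = 2 + 11 + 4 + 12 + 1 + 18
  = 48

48


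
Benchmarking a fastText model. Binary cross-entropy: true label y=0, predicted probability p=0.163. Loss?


BCE = -[y·ln(p) + (1-y)·ln(1-p)]
= -0 - 1·ln(1-0.163)
= -ln(0.837) = 0.1779

0.1779


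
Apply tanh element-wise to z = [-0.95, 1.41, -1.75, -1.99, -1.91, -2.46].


tanh(-0.95) = -0.7398
tanh(1.41) = 0.8875
tanh(-1.75) = -0.9414
tanh(-1.99) = -0.9633
tanh(-1.91) = -0.9571
tanh(-2.46) = -0.9855
result = [-0.7398, 0.8875, -0.9414, -0.9633, -0.9571, -0.9855]

[-0.7398, 0.8875, -0.9414, -0.9633, -0.9571, -0.9855]


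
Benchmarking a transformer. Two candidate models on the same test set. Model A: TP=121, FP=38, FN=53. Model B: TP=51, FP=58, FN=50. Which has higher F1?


Model A: P=121/159=0.761, R=121/174=0.6954, F1=2PR/(P+R)=2TP/(2TP+FP+FN)=242/333=0.7267
Model B: P=51/109=0.4679, R=51/101=0.505, F1=2PR/(P+R)=2TP/(2TP+FP+FN)=102/210=0.4857
0.7267 > 0.4857 → Model A

Model A


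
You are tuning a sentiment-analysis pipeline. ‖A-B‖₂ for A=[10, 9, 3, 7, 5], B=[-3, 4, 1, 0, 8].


d = √((10+ 3)² + (9-4)² + (3-1)² + (7-0)² + (5-8)²)
  = √(169 + 25 + 4 + 49 + 9)
  = √256 = 16.0

16.0


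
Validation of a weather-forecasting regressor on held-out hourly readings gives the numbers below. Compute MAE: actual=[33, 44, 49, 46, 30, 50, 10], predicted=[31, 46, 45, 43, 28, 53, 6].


Absolute errors: |33-31|=2, |44-46|=2, |49-45|=4, |46-43|=3, |30-28|=2, |50-53|=3, |10-6|=4
Sum = 20
MAE = 20/7 = 20/7

20/7


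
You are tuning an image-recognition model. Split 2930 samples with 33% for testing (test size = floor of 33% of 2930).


Test = ⌊2930·33/100⌋ = 966
Train = 2930 - 966 = 1964

Train: 1964, Test: 966


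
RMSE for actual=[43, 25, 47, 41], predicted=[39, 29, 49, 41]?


MSE = 36/4 = 9
RMSE = √(36/4) = 3.0

3.0


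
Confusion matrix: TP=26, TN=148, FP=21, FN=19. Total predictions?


Total = TP + TN + FP + FN
= 26 + 148 + 21 + 19
= 214
(Predicted positive: 47, predicted negative: 167)

214


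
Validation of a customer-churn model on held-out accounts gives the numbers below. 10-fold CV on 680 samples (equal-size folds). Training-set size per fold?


Fold size = 680/10 = 68
Training per fold = 680 - 68 = 612

612


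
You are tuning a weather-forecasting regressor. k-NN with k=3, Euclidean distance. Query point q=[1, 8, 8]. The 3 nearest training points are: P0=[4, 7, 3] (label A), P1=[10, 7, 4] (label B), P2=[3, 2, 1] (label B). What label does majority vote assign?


d(q,P0) = 5.9161  (label A)
d(q,P1) = 9.8995  (label B)
d(q,P2) = 9.434  (label B)
Votes: A=1, B=2
Majority → B

B


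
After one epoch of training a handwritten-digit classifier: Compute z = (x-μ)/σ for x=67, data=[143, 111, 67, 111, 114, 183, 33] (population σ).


μ = 108.8571, σ = 45.0474
z = (67 - 108.8571)/45.0474 = -0.9292

-0.9292


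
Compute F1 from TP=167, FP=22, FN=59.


Precision = 167/189 = 0.8836
Recall = 167/226 = 0.7389
F1 = 2·P·R/(P+R) = 2·TP/(2·TP+FP+FN) = 334/(334+22+59) = 334/415 = 0.8048

0.8048


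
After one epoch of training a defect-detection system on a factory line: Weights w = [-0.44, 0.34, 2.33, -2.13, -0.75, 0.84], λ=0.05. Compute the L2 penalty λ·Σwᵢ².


‖w‖₂² = (-0.44)² + (0.34)² + (2.33)² + (-2.13)² + (-0.75)² + (0.84)²
     = 0.1936 + 0.1156 + 5.4289 + 4.5369 + 0.5625 + 0.7056
     = 11.5431
λ·‖w‖₂² = 0.05·11.5431 = 0.577155

0.577155


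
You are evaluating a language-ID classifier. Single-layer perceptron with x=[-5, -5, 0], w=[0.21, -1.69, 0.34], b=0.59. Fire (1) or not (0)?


z = (-5)·(0.21) + (-5)·(-1.69) + (0)·(0.34) + 0.59
  = 7.99
step(z) = 1 (z≥0)

1


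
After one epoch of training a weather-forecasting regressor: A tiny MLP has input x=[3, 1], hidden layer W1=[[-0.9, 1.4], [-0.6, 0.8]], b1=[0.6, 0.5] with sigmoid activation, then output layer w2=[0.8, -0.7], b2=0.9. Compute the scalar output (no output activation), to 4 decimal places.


z1[0] = (-0.9)·(3) + (1.4)·(1) + 0.6 = -0.7
z1[1] = (-0.6)·(3) + (0.8)·(1) + 0.5 = -0.5
h = sigmoid(z1) = [0.3318, 0.3775]
output = (0.8)·(0.3318) + (-0.7)·(0.3775) + 0.9 = 0.9012

0.9012


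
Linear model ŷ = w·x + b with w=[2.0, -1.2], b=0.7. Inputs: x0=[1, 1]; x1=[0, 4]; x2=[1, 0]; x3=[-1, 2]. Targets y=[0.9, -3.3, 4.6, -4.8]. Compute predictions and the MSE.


ŷ0 = (2.0)·(1) + (-1.2)·(1) + 0.7 = 1.5
ŷ1 = (2.0)·(0) + (-1.2)·(4) + 0.7 = -4.1
ŷ2 = (2.0)·(1) + (-1.2)·(0) + 0.7 = 2.7
ŷ3 = (2.0)·(-1) + (-1.2)·(2) + 0.7 = -3.7
errors² = [0.36, 0.64, 3.61, 1.21]
MSE = 5.8200/4 = 1.455

1.455


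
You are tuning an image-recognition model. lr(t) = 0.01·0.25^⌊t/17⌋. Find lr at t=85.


n_drops = ⌊85/17⌋ = 5
lr = 0.01·0.25^5 = 0.01·0.0009765625 = 0.000009765625

0.000009765625


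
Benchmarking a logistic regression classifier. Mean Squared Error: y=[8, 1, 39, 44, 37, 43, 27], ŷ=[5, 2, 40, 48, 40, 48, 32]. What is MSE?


Squared errors: (8-5)²=9, (1-2)²=1, (39-40)²=1, (44-48)²=16, (37-40)²=9, (43-48)²=25, (27-32)²=25
Sum = 86
MSE = 86/7 = 86/7

86/7


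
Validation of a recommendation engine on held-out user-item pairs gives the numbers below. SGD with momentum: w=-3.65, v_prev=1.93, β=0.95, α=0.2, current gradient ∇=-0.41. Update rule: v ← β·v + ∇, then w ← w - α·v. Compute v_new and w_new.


v_new = 0.95·1.93 - 0.41 = 1.8335 - 0.41 = 1.4235
w_new = -3.65 - 0.2·1.4235 = -3.65 - 0.2847 = -3.9347

v_new=1.4235, w_new=-3.9347


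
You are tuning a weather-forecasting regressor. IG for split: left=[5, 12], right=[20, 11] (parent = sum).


Parent = [25, 23], H_parent = 0.9987
H_left = 0.874 (n=17), H_right = 0.9383 (n=31)
H_children = (17/48)·0.874 + (31/48)·0.9383 = 0.9155
IG = 0.9987 - 0.9155 = 0.0832

0.0832


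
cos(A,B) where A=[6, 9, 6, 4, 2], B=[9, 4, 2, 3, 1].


A·B = 6·9 + 9·4 + 6·2 + 4·3 + 2·1 = 116
‖A‖ = √173 = 13.1529, ‖B‖ = √111 = 10.5357
cos = 116/(√173·√111) = 116/√19203 = 0.8371

0.8371


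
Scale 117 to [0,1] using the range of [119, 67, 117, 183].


min=67, max=183
(117-67)/(183-67) = 50/116 = 0.431

0.431


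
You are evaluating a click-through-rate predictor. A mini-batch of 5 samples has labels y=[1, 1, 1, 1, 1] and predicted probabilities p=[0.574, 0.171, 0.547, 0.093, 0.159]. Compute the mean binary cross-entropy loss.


L[0] = -ln(0.574) = 0.5551
L[1] = -ln(0.171) = 1.7661
L[2] = -ln(0.547) = 0.6033
L[3] = -ln(0.093) = 2.3752
L[4] = -ln(0.159) = 1.8389
mean = (0.5551 + 1.7661 + 0.6033 + 2.3752 + 1.8389)/5 = 1.4277

1.4277


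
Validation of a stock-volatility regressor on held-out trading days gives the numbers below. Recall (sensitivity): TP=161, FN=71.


Recall = TP/(TP+FN)
= 161/(161+71)
= 161/232 = 69.4%

69.4%


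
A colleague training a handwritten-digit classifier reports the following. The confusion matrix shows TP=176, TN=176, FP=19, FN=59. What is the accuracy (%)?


Accuracy = (TP+TN)/(TP+TN+FP+FN)
= (176+176)/(430)
= 352/430 = 81.86%

81.86%


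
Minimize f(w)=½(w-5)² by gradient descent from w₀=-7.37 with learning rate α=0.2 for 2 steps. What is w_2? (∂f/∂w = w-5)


step 1: grad = -7.37-5 = -12.37; w = -7.37 - 0.2·(-12.37) = -4.896
step 2: grad = -4.896-5 = -9.896; w = -4.896 - 0.2·(-9.896) = -2.9168

-2.9168


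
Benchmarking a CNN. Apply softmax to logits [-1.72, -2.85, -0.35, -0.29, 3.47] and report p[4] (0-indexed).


Exponentials: e^-1.72=0.1791, e^-2.85=0.0578, e^-0.35=0.7047, e^-0.29=0.7483, e^3.47=32.1367
Sum = 33.8266
Softmax = [0.0053, 0.0017, 0.0208, 0.0221, 0.95]
p[4] = 32.1367/33.8266 = 0.95

0.95


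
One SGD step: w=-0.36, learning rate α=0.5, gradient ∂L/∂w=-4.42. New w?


w_new = w - α·∇
= -0.36 - 0.5·-4.42
= -0.36 + 2.21
= 1.85

1.85


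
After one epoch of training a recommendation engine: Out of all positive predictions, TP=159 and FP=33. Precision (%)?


Precision = TP/(TP+FP)
= 159/(159+33)
= 159/192 = 82.81%

82.81%


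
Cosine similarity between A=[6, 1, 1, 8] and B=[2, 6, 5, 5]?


A·B = 6·2 + 1·6 + 1·5 + 8·5 = 63
‖A‖ = √102 = 10.0995, ‖B‖ = √90 = 9.4868
cos = 63/(√102·√90) = 63/√9180 = 0.6575

0.6575


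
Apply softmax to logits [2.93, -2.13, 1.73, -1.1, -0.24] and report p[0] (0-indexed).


Exponentials: e^2.93=18.7276, e^-2.13=0.1188, e^1.73=5.6407, e^-1.1=0.3329, e^-0.24=0.7866
Sum = 25.6066
Softmax = [0.7314, 0.0046, 0.2203, 0.013, 0.0307]
p[0] = 18.7276/25.6066 = 0.7314

0.7314


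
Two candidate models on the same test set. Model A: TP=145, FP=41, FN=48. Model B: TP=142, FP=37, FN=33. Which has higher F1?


Model A: P=145/186=0.7796, R=145/193=0.7513, F1=2PR/(P+R)=2TP/(2TP+FP+FN)=290/379=0.7652
Model B: P=142/179=0.7933, R=142/175=0.8114, F1=2PR/(P+R)=2TP/(2TP+FP+FN)=284/354=0.8023
0.7652 < 0.8023 → Model B

Model B


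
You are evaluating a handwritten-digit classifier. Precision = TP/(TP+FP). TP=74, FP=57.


Precision = TP/(TP+FP)
= 74/(74+57)
= 74/131 = 56.49%

56.49%


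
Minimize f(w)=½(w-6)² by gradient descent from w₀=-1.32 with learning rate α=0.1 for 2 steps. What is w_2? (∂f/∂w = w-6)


step 1: grad = -1.32-6 = -7.32; w = -1.32 - 0.1·(-7.32) = -0.588
step 2: grad = -0.588-6 = -6.588; w = -0.588 - 0.1·(-6.588) = 0.0708

0.0708


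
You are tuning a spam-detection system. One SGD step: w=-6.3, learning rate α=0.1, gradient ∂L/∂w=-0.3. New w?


w_new = w - α·∇
= -6.3 - 0.1·-0.3
= -6.3 + 0.03
= -6.27

-6.27


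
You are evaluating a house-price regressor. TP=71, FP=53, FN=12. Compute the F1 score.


Precision = 71/124 = 0.5726
Recall = 71/83 = 0.8554
F1 = 2·P·R/(P+R) = 2·TP/(2·TP+FP+FN) = 142/(142+53+12) = 142/207 = 0.686

0.686


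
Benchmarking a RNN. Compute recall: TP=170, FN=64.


Recall = TP/(TP+FN)
= 170/(170+64)
= 170/234 = 72.65%

72.65%


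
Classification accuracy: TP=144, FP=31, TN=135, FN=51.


Accuracy = (TP+TN)/(TP+TN+FP+FN)
= (144+135)/(361)
= 279/361 = 77.29%

77.29%


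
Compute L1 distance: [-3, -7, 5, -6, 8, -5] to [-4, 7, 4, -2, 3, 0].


d = |-3+ 4| + |-7-7| + |5-4| + |-6+ 2| + |8-3| + |-5-0|
  = 1 + 14 + 1 + 4 + 5 + 5
  = 30

30


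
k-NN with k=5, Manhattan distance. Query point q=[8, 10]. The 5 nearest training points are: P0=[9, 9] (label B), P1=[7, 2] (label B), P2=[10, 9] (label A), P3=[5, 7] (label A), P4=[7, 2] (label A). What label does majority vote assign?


d(q,P0) = 2  (label B)
d(q,P1) = 9  (label B)
d(q,P2) = 3  (label A)
d(q,P3) = 6  (label A)
d(q,P4) = 9  (label A)
Votes: A=3, B=2
Majority → A

A


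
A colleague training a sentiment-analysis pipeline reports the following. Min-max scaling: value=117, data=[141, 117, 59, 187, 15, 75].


min=15, max=187
(117-15)/(187-15) = 102/172 = 0.593

0.593


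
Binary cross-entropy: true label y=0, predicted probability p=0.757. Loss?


BCE = -[y·ln(p) + (1-y)·ln(1-p)]
= -0 - 1·ln(1-0.757)
= -ln(0.243) = 1.4147

1.4147


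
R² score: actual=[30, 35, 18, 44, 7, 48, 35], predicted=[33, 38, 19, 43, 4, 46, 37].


ȳ = 31
SS_res = Σ(y-ŷ)² = 37
SS_tot = Σ(y-ȳ)² = 1236
R² = 1 - SS_res/SS_tot = 1 - 0.0299 = 0.9701

0.9701


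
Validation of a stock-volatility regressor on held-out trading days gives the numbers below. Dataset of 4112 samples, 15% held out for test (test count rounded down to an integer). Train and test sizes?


Test = ⌊4112·15/100⌋ = 616
Train = 4112 - 616 = 3496

Train: 3496, Test: 616


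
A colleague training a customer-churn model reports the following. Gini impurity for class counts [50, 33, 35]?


Probabilities: [50/118, 33/118, 35/118] ≈ [0.4237, 0.2797, 0.2966]
Σpᵢ² = (2500 + 1089 + 1225)/118² = 4814/13924
Gini = 1 - Σpᵢ² = 1 - 4814/13924 = 0.6543

0.6543


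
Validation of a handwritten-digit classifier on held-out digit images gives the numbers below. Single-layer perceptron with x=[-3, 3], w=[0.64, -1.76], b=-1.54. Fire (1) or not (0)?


z = (-3)·(0.64) + (3)·(-1.76) - 1.54
  = -8.74
step(z) = 0 (z<0)

0


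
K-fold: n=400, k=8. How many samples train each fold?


Fold size = 400/8 = 50
Training per fold = 400 - 50 = 350

350


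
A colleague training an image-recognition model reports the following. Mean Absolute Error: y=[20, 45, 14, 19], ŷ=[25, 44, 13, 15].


Absolute errors: |20-25|=5, |45-44|=1, |14-13|=1, |19-15|=4
Sum = 11
MAE = 11/4 = 11/4

11/4


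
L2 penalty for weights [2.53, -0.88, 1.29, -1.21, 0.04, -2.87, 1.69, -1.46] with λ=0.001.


‖w‖₂² = (2.53)² + (-0.88)² + (1.29)² + (-1.21)² + (0.04)² + (-2.87)² + (1.69)² + (-1.46)²
     = 6.4009 + 0.7744 + 1.6641 + 1.4641 + 0.0016 + 8.2369 + 2.8561 + 2.1316
     = 23.5297
λ·‖w‖₂² = 0.001·23.5297 = 0.02353

0.02353


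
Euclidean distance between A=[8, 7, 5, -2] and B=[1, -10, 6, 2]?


d = √((8-1)² + (7+ 10)² + (5-6)² + (-2-2)²)
  = √(49 + 289 + 1 + 16)
  = √355 = 18.8414

18.8414


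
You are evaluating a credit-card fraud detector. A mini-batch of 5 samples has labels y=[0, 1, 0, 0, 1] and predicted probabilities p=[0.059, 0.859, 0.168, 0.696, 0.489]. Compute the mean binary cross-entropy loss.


L[0] = -ln(1-0.059) = -ln(0.941) = 0.0608
L[1] = -ln(0.859) = 0.152
L[2] = -ln(1-0.168) = -ln(0.832) = 0.1839
L[3] = -ln(1-0.696) = -ln(0.304) = 1.1907
L[4] = -ln(0.489) = 0.7154
mean = (0.0608 + 0.152 + 0.1839 + 1.1907 + 0.7154)/5 = 0.4606

0.4606


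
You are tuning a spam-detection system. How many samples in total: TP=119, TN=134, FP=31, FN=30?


Total = TP + TN + FP + FN
= 119 + 134 + 31 + 30
= 314
(Predicted positive: 150, predicted negative: 164)

314


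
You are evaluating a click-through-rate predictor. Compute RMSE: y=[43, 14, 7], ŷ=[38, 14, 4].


MSE = 34/3 = 11.3333
RMSE = √(34/3) = 3.3665

3.3665


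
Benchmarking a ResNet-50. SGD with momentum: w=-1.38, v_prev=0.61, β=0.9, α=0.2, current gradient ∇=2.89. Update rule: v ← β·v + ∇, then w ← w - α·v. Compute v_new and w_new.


v_new = 0.9·0.61 + 2.89 = 0.549 + 2.89 = 3.439
w_new = -1.38 - 0.2·3.439 = -1.38 - 0.6878 = -2.0678

v_new=3.439, w_new=-2.0678


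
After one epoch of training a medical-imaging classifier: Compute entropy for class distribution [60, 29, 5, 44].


Probabilities: [60/138, 29/138, 5/138, 44/138] ≈ [0.4348, 0.2101, 0.0362, 0.3188]
H = -((60/138)·log₂(60/138) + (29/138)·log₂(29/138) + (5/138)·log₂(5/138) + (44/138)·log₂(44/138))
  = 1.6946 bits

1.6946 bits


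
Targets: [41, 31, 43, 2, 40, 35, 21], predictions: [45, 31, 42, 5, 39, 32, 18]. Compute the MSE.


Squared errors: (41-45)²=16, (31-31)²=0, (43-42)²=1, (2-5)²=9, (40-39)²=1, (35-32)²=9, (21-18)²=9
Sum = 45
MSE = 45/7 = 45/7

45/7


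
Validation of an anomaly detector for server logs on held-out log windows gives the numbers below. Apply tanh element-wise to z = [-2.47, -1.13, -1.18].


tanh(-2.47) = -0.9858
tanh(-1.13) = -0.811
tanh(-1.18) = -0.8275
result = [-0.9858, -0.811, -0.8275]

[-0.9858, -0.811, -0.8275]


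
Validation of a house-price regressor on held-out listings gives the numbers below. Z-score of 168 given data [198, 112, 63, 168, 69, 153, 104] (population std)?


μ = 123.8571, σ = 47.1212
z = (168 - 123.8571)/47.1212 = 0.9368

0.9368


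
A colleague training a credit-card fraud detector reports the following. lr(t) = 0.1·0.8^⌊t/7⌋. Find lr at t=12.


n_drops = ⌊12/7⌋ = 1
lr = 0.1·0.8^1 = 0.1·0.8 = 0.08

0.08


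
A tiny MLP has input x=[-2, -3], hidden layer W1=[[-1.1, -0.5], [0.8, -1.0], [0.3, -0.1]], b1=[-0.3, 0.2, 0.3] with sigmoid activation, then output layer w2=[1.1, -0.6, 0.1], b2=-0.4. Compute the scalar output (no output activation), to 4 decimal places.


z1[0] = (-1.1)·(-2) + (-0.5)·(-3) - 0.3 = 3.4
z1[1] = (0.8)·(-2) + (-1.0)·(-3) + 0.2 = 1.6
z1[2] = (0.3)·(-2) + (-0.1)·(-3) + 0.3 = 0.0
h = sigmoid(z1) = [0.9677, 0.832, 0.5]
output = (1.1)·(0.9677) + (-0.6)·(0.832) + (0.1)·(0.5) - 0.4 = 0.2153

0.2153


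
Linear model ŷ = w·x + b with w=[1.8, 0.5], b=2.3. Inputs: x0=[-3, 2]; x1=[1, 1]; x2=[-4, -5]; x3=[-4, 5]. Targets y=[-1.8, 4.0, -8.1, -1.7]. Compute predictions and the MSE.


ŷ0 = (1.8)·(-3) + (0.5)·(2) + 2.3 = -2.1
ŷ1 = (1.8)·(1) + (0.5)·(1) + 2.3 = 4.6
ŷ2 = (1.8)·(-4) + (0.5)·(-5) + 2.3 = -7.4
ŷ3 = (1.8)·(-4) + (0.5)·(5) + 2.3 = -2.4
errors² = [0.09, 0.36, 0.49, 0.49]
MSE = 1.4300/4 = 0.3575

0.3575


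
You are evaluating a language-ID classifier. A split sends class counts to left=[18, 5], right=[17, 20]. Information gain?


Parent = [35, 25], H_parent = 0.9799
H_left = 0.7554 (n=23), H_right = 0.9953 (n=37)
H_children = (23/60)·0.7554 + (37/60)·0.9953 = 0.9033
IG = 0.9799 - 0.9033 = 0.0766

0.0766


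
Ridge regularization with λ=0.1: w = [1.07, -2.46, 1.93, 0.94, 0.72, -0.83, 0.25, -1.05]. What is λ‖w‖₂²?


‖w‖₂² = (1.07)² + (-2.46)² + (1.93)² + (0.94)² + (0.72)² + (-0.83)² + (0.25)² + (-1.05)²
     = 1.1449 + 6.0516 + 3.7249 + 0.8836 + 0.5184 + 0.6889 + 0.0625 + 1.1025
     = 14.1773
λ·‖w‖₂² = 0.1·14.1773 = 1.41773

1.41773


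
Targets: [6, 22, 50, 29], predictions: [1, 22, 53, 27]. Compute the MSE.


Squared errors: (6-1)²=25, (22-22)²=0, (50-53)²=9, (29-27)²=4
Sum = 38
MSE = 38/4 = 19/2

19/2


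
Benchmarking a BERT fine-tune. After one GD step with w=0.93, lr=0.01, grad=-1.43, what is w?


w_new = w - α·∇
= 0.93 - 0.01·-1.43
= 0.93 + 0.0143
= 0.9443

0.9443


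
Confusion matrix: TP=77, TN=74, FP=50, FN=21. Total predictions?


Total = TP + TN + FP + FN
= 77 + 74 + 50 + 21
= 222
(Predicted positive: 127, predicted negative: 95)

222


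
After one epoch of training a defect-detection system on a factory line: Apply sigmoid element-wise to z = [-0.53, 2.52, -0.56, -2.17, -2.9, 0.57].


σ(-0.53) = 1/(1+e^0.53) = 0.3705
σ(2.52) = 1/(1+e^-2.52) = 0.9255
σ(-0.56) = 1/(1+e^0.56) = 0.3635
σ(-2.17) = 1/(1+e^2.17) = 0.1025
σ(-2.9) = 1/(1+e^2.9) = 0.0522
σ(0.57) = 1/(1+e^-0.57) = 0.6388
result = [0.3705, 0.9255, 0.3635, 0.1025, 0.0522, 0.6388]

[0.3705, 0.9255, 0.3635, 0.1025, 0.0522, 0.6388]


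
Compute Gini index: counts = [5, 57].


Probabilities: [5/62, 57/62] ≈ [0.0806, 0.9194]
Σpᵢ² = (25 + 3249)/62² = 3274/3844
Gini = 1 - Σpᵢ² = 1 - 3274/3844 = 0.1483

0.1483


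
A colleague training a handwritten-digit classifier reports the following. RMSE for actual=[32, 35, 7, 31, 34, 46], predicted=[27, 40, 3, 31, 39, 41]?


MSE = 116/6 = 19.3333
RMSE = √(116/6) = 4.397

4.397


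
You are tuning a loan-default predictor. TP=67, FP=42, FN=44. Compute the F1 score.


Precision = 67/109 = 0.6147
Recall = 67/111 = 0.6036
F1 = 2·P·R/(P+R) = 2·TP/(2·TP+FP+FN) = 134/(134+42+44) = 134/220 = 0.6091

0.6091


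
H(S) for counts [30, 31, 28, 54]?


Probabilities: [30/143, 31/143, 28/143, 54/143] ≈ [0.2098, 0.2168, 0.1958, 0.3776]
H = -((30/143)·log₂(30/143) + (31/143)·log₂(31/143) + (28/143)·log₂(28/143) + (54/143)·log₂(54/143))
  = 1.942 bits

1.942 bits


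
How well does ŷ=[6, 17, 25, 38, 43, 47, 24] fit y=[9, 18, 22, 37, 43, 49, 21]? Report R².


ȳ = 28.4286
SS_res = Σ(y-ŷ)² = 33
SS_tot = Σ(y-ȳ)² = 1291.71
R² = 1 - SS_res/SS_tot = 1 - 0.0255 = 0.9745

0.9745


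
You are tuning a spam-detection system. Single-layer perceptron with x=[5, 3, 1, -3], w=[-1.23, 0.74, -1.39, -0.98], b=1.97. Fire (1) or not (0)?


z = (5)·(-1.23) + (3)·(0.74) + (1)·(-1.39) + (-3)·(-0.98) + 1.97
  = -0.41
step(z) = 0 (z<0)

0


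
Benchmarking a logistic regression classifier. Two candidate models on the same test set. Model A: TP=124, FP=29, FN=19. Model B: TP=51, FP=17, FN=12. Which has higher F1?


Model A: P=124/153=0.8105, R=124/143=0.8671, F1=2PR/(P+R)=2TP/(2TP+FP+FN)=248/296=0.8378
Model B: P=51/68=0.75, R=51/63=0.8095, F1=2PR/(P+R)=2TP/(2TP+FP+FN)=102/131=0.7786
0.8378 > 0.7786 → Model A

Model A


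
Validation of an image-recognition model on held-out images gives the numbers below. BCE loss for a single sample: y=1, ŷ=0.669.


BCE = -[y·ln(p) + (1-y)·ln(1-p)]
= -1·ln(0.669) - 0
= -ln(0.669) = 0.402

0.402


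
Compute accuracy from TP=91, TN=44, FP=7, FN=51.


Accuracy = (TP+TN)/(TP+TN+FP+FN)
= (91+44)/(193)
= 135/193 = 69.95%

69.95%


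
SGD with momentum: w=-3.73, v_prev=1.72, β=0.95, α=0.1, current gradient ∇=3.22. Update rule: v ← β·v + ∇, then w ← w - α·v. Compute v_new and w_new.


v_new = 0.95·1.72 + 3.22 = 1.634 + 3.22 = 4.854
w_new = -3.73 - 0.1·4.854 = -3.73 - 0.4854 = -4.2154

v_new=4.854, w_new=-4.2154


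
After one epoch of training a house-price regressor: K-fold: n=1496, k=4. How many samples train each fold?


Fold size = 1496/4 = 374
Training per fold = 1496 - 374 = 1122

1122


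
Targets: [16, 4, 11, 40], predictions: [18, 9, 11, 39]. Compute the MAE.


Absolute errors: |16-18|=2, |4-9|=5, |11-11|=0, |40-39|=1
Sum = 8
MAE = 8/4 = 2

2


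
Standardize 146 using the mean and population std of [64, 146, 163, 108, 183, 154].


μ = 136.3333, σ = 39.4321
z = (146 - 136.3333)/39.4321 = 0.2451

0.2451


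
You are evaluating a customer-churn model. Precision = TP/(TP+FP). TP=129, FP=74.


Precision = TP/(TP+FP)
= 129/(129+74)
= 129/203 = 63.55%

63.55%


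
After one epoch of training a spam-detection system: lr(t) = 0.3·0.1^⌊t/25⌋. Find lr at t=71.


n_drops = ⌊71/25⌋ = 2
lr = 0.3·0.1^2 = 0.3·0.01 = 0.003

0.003


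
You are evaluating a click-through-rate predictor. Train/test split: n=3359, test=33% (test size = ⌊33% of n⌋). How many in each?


Test = ⌊3359·33/100⌋ = 1108
Train = 3359 - 1108 = 2251

Train: 2251, Test: 1108


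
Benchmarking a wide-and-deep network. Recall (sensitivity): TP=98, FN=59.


Recall = TP/(TP+FN)
= 98/(98+59)
= 98/157 = 62.42%

62.42%


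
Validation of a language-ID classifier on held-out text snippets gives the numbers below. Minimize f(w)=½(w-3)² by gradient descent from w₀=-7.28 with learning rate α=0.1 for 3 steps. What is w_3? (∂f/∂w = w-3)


step 1: grad = -7.28-3 = -10.28; w = -7.28 - 0.1·(-10.28) = -6.252
step 2: grad = -6.252-3 = -9.252; w = -6.252 - 0.1·(-9.252) = -5.3268
step 3: grad = -5.3268-3 = -8.3268; w = -5.3268 - 0.1·(-8.3268) = -4.49412

-4.49412


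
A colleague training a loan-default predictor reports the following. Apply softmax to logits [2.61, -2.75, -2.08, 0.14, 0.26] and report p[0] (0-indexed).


Exponentials: e^2.61=13.5991, e^-2.75=0.0639, e^-2.08=0.1249, e^0.14=1.1503, e^0.26=1.2969
Sum = 16.2351
Softmax = [0.8376, 0.0039, 0.0077, 0.0709, 0.0799]
p[0] = 13.5991/16.2351 = 0.8376

0.8376


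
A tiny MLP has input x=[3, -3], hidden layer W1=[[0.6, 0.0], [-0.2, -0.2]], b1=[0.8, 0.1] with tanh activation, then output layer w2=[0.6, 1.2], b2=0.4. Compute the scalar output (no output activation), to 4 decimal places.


z1[0] = (0.6)·(3) + (0.0)·(-3) + 0.8 = 2.6
z1[1] = (-0.2)·(3) + (-0.2)·(-3) + 0.1 = 0.1
h = tanh(z1) = [0.989, 0.0997]
output = (0.6)·(0.989) + (1.2)·(0.0997) + 0.4 = 1.113

1.113


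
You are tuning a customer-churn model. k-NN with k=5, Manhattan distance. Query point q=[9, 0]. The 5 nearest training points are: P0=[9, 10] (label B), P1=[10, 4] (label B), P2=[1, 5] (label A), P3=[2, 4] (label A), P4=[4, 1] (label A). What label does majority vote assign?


d(q,P0) = 10  (label B)
d(q,P1) = 5  (label B)
d(q,P2) = 13  (label A)
d(q,P3) = 11  (label A)
d(q,P4) = 6  (label A)
Votes: A=3, B=2
Majority → A

A


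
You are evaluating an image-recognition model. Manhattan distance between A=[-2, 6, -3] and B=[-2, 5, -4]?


d = |-2+ 2| + |6-5| + |-3+ 4|
  = 0 + 1 + 1
  = 2

2


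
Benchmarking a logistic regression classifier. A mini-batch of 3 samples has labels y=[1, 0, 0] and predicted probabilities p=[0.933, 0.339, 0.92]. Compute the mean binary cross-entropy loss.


L[0] = -ln(0.933) = 0.0694
L[1] = -ln(1-0.339) = -ln(0.661) = 0.414
L[2] = -ln(1-0.92) = -ln(0.08) = 2.5257
mean = (0.0694 + 0.414 + 2.5257)/3 = 1.003

1.003


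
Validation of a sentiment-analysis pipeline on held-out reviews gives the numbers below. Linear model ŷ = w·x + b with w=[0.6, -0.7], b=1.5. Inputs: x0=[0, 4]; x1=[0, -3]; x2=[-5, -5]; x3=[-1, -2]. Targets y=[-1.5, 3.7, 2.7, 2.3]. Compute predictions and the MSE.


ŷ0 = (0.6)·(0) + (-0.7)·(4) + 1.5 = -1.3
ŷ1 = (0.6)·(0) + (-0.7)·(-3) + 1.5 = 3.6
ŷ2 = (0.6)·(-5) + (-0.7)·(-5) + 1.5 = 2.0
ŷ3 = (0.6)·(-1) + (-0.7)·(-2) + 1.5 = 2.3
errors² = [0.04, 0.01, 0.49, 0.0]
MSE = 0.5400/4 = 0.135

0.135


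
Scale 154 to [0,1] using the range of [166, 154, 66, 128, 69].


min=66, max=166
(154-66)/(166-66) = 88/100 = 0.88

0.88


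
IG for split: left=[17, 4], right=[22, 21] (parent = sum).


Parent = [39, 25], H_parent = 0.9652
H_left = 0.7025 (n=21), H_right = 0.9996 (n=43)
H_children = (21/64)·0.7025 + (43/64)·0.9996 = 0.9021
IG = 0.9652 - 0.9021 = 0.0631

0.0631


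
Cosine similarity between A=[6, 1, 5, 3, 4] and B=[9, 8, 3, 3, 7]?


A·B = 6·9 + 1·8 + 5·3 + 3·3 + 4·7 = 114
‖A‖ = √87 = 9.3274, ‖B‖ = √212 = 14.5602
cos = 114/(√87·√212) = 114/√18444 = 0.8394

0.8394


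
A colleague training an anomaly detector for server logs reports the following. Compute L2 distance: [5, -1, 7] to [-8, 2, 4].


d = √((5+ 8)² + (-1-2)² + (7-4)²)
  = √(169 + 9 + 9)
  = √187 = 13.6748

13.6748


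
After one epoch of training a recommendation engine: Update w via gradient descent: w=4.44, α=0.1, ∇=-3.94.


w_new = w - α·∇
= 4.44 - 0.1·-3.94
= 4.44 + 0.394
= 4.834

4.834


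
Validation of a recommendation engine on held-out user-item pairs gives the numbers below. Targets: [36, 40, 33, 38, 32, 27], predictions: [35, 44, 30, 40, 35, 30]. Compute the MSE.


Squared errors: (36-35)²=1, (40-44)²=16, (33-30)²=9, (38-40)²=4, (32-35)²=9, (27-30)²=9
Sum = 48
MSE = 48/6 = 8

8


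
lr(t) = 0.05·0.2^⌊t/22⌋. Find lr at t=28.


n_drops = ⌊28/22⌋ = 1
lr = 0.05·0.2^1 = 0.05·0.2 = 0.01

0.01


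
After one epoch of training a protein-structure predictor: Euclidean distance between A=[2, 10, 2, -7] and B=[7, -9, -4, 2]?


d = √((2-7)² + (10+ 9)² + (2+ 4)² + (-7-2)²)
  = √(25 + 361 + 36 + 81)
  = √503 = 22.4277

22.4277


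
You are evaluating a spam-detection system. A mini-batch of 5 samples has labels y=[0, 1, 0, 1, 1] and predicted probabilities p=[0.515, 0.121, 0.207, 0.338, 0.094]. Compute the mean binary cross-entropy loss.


L[0] = -ln(1-0.515) = -ln(0.485) = 0.7236
L[1] = -ln(0.121) = 2.112
L[2] = -ln(1-0.207) = -ln(0.793) = 0.2319
L[3] = -ln(0.338) = 1.0847
L[4] = -ln(0.094) = 2.3645
mean = (0.7236 + 2.112 + 0.2319 + 1.0847 + 2.3645)/5 = 1.3033

1.3033


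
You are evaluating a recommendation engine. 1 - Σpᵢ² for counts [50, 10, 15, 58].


Probabilities: [50/133, 10/133, 15/133, 58/133] ≈ [0.3759, 0.0752, 0.1128, 0.4361]
Σpᵢ² = (2500 + 100 + 225 + 3364)/133² = 6189/17689
Gini = 1 - Σpᵢ² = 1 - 6189/17689 = 0.6501

0.6501


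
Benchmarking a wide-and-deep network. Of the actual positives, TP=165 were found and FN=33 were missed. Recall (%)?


Recall = TP/(TP+FN)
= 165/(165+33)
= 165/198 = 83.33%

83.33%


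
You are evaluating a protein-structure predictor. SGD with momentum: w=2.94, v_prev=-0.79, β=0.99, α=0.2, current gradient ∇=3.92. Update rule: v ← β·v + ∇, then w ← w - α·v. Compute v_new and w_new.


v_new = 0.99·-0.79 + 3.92 = -0.7821 + 3.92 = 3.1379
w_new = 2.94 - 0.2·3.1379 = 2.94 - 0.62758 = 2.31242

v_new=3.1379, w_new=2.31242


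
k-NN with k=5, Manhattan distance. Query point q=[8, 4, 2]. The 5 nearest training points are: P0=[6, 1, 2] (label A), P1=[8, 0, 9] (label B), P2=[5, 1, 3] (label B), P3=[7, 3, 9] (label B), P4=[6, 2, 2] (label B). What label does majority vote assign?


d(q,P0) = 5  (label A)
d(q,P1) = 11  (label B)
d(q,P2) = 7  (label B)
d(q,P3) = 9  (label B)
d(q,P4) = 4  (label B)
Votes: A=1, B=4
Majority → B

B


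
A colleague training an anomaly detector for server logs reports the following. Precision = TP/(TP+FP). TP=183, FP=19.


Precision = TP/(TP+FP)
= 183/(183+19)
= 183/202 = 90.59%

90.59%


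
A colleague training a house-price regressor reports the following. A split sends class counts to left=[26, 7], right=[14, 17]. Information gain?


Parent = [40, 24], H_parent = 0.9544
H_left = 0.7455 (n=33), H_right = 0.9932 (n=31)
H_children = (33/64)·0.7455 + (31/64)·0.9932 = 0.8655
IG = 0.9544 - 0.8655 = 0.0889

0.0889


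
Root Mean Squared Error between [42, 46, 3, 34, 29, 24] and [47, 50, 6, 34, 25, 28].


MSE = 82/6 = 13.6667
RMSE = √(82/6) = 3.6968

3.6968


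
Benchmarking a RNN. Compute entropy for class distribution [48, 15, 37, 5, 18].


Probabilities: [48/123, 15/123, 37/123, 5/123, 18/123] ≈ [0.3902, 0.122, 0.3008, 0.0407, 0.1463]
H = -((48/123)·log₂(48/123) + (15/123)·log₂(15/123) + (37/123)·log₂(37/123) + (5/123)·log₂(5/123) + (18/123)·log₂(18/123))
  = 2.0149 bits

2.0149 bits


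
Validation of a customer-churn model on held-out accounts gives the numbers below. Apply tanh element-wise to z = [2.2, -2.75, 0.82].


tanh(2.2) = 0.9757
tanh(-2.75) = -0.9919
tanh(0.82) = 0.6751
result = [0.9757, -0.9919, 0.6751]

[0.9757, -0.9919, 0.6751]


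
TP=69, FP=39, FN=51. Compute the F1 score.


Precision = 69/108 = 0.6389
Recall = 69/120 = 0.575
F1 = 2·P·R/(P+R) = 2·TP/(2·TP+FP+FN) = 138/(138+39+51) = 138/228 = 0.6053

0.6053


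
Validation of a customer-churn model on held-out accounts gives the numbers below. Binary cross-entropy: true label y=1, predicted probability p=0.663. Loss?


BCE = -[y·ln(p) + (1-y)·ln(1-p)]
= -1·ln(0.663) - 0
= -ln(0.663) = 0.411

0.411


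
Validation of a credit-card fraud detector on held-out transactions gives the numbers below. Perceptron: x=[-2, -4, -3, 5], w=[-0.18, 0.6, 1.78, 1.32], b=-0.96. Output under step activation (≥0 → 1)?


z = (-2)·(-0.18) + (-4)·(0.6) + (-3)·(1.78) + (5)·(1.32) - 0.96
  = -1.74
step(z) = 0 (z<0)

0


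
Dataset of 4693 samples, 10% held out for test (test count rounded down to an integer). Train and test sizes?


Test = ⌊4693·10/100⌋ = 469
Train = 4693 - 469 = 4224

Train: 4224, Test: 469


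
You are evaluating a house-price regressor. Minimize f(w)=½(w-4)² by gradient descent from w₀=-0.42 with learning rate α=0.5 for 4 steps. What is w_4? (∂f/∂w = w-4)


step 1: grad = -0.42-4 = -4.42; w = -0.42 - 0.5·(-4.42) = 1.79
step 2: grad = 1.79-4 = -2.21; w = 1.79 - 0.5·(-2.21) = 2.895
step 3: grad = 2.895-4 = -1.105; w = 2.895 - 0.5·(-1.105) = 3.4475
step 4: grad = 3.4475-4 = -0.5525; w = 3.4475 - 0.5·(-0.5525) = 3.72375

3.72375


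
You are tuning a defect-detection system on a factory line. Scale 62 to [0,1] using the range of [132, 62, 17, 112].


min=17, max=132
(62-17)/(132-17) = 45/115 = 0.3913

0.3913


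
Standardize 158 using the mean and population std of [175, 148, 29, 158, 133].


μ = 128.6, σ = 51.6395
z = (158 - 128.6)/51.6395 = 0.5693

0.5693


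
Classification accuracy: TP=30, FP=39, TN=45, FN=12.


Accuracy = (TP+TN)/(TP+TN+FP+FN)
= (30+45)/(126)
= 75/126 = 59.52%

59.52%


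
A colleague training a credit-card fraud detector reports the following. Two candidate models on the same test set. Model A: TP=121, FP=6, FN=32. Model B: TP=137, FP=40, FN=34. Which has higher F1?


Model A: P=121/127=0.9528, R=121/153=0.7908, F1=2PR/(P+R)=2TP/(2TP+FP+FN)=242/280=0.8643
Model B: P=137/177=0.774, R=137/171=0.8012, F1=2PR/(P+R)=2TP/(2TP+FP+FN)=274/348=0.7874
0.8643 > 0.7874 → Model A

Model A


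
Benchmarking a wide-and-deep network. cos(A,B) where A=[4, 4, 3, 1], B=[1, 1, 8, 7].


A·B = 4·1 + 4·1 + 3·8 + 1·7 = 39
‖A‖ = √42 = 6.4807, ‖B‖ = √115 = 10.7238
cos = 39/(√42·√115) = 39/√4830 = 0.5612

0.5612


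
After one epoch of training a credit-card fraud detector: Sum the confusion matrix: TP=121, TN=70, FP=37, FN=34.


Total = TP + TN + FP + FN
= 121 + 70 + 37 + 34
= 262
(Predicted positive: 158, predicted negative: 104)

262


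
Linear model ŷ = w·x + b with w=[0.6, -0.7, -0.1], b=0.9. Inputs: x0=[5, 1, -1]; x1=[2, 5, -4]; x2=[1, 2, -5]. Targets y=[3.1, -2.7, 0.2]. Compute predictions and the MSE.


ŷ0 = (0.6)·(5) + (-0.7)·(1) + (-0.1)·(-1) + 0.9 = 3.3
ŷ1 = (0.6)·(2) + (-0.7)·(5) + (-0.1)·(-4) + 0.9 = -1.0
ŷ2 = (0.6)·(1) + (-0.7)·(2) + (-0.1)·(-5) + 0.9 = 0.6
errors² = [0.04, 2.89, 0.16]
MSE = 3.0900/3 = 1.03

1.03


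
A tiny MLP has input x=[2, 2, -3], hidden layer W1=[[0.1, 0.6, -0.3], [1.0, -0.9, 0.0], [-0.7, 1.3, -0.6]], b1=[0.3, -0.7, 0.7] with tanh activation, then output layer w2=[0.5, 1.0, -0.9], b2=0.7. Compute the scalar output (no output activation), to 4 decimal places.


z1[0] = (0.1)·(2) + (0.6)·(2) + (-0.3)·(-3) + 0.3 = 2.6
z1[1] = (1.0)·(2) + (-0.9)·(2) + (0.0)·(-3) - 0.7 = -0.5
z1[2] = (-0.7)·(2) + (1.3)·(2) + (-0.6)·(-3) + 0.7 = 3.7
h = tanh(z1) = [0.989, -0.4621, 0.9988]
output = (0.5)·(0.989) + (1.0)·(-0.4621) + (-0.9)·(0.9988) + 0.7 = -0.1665

-0.1665


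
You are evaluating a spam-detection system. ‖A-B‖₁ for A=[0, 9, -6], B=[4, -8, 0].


d = |0-4| + |9+ 8| + |-6-0|
  = 4 + 17 + 6
  = 27

27


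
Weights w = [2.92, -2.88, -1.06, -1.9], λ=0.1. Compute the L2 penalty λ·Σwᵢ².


‖w‖₂² = (2.92)² + (-2.88)² + (-1.06)² + (-1.9)²
     = 8.5264 + 8.2944 + 1.1236 + 3.61
     = 21.5544
λ·‖w‖₂² = 0.1·21.5544 = 2.15544

2.15544


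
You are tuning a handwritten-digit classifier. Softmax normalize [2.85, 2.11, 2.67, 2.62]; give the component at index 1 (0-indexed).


Exponentials: e^2.85=17.2878, e^2.11=8.2482, e^2.67=14.44, e^2.62=13.7357
Sum = 53.7117
Softmax = [0.3219, 0.1536, 0.2688, 0.2557]
p[1] = 8.2482/53.7117 = 0.1536

0.1536


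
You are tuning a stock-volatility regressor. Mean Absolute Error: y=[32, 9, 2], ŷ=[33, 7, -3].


Absolute errors: |32-33|=1, |9-7|=2, |2+ 3|=5
Sum = 8
MAE = 8/3 = 8/3

8/3


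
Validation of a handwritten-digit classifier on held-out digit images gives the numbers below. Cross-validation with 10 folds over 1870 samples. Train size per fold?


Fold size = 1870/10 = 187
Training per fold = 1870 - 187 = 1683

1683


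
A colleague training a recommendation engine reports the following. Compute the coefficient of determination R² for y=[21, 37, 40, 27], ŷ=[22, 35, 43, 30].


ȳ = 31.25
SS_res = Σ(y-ŷ)² = 23
SS_tot = Σ(y-ȳ)² = 232.75
R² = 1 - SS_res/SS_tot = 1 - 0.0988 = 0.9012

0.9012


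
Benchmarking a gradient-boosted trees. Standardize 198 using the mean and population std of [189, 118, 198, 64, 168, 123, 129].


μ = 141.2857, σ = 43.437
z = (198 - 141.2857)/43.437 = 1.3057

1.3057


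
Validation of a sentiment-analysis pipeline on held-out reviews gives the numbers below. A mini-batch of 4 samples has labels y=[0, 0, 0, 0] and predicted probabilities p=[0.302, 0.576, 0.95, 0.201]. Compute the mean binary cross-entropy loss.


L[0] = -ln(1-0.302) = -ln(0.698) = 0.3595
L[1] = -ln(1-0.576) = -ln(0.424) = 0.858
L[2] = -ln(1-0.95) = -ln(0.05) = 2.9957
L[3] = -ln(1-0.201) = -ln(0.799) = 0.2244
mean = (0.3595 + 0.858 + 2.9957 + 0.2244)/4 = 1.1094

1.1094


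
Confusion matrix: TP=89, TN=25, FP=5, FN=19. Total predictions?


Total = TP + TN + FP + FN
= 89 + 25 + 5 + 19
= 138
(Predicted positive: 94, predicted negative: 44)

138


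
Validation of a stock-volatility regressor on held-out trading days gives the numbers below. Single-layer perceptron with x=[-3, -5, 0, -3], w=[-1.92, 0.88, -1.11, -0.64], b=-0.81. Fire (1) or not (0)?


z = (-3)·(-1.92) + (-5)·(0.88) + (0)·(-1.11) + (-3)·(-0.64) - 0.81
  = 2.47
step(z) = 1 (z≥0)

1
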